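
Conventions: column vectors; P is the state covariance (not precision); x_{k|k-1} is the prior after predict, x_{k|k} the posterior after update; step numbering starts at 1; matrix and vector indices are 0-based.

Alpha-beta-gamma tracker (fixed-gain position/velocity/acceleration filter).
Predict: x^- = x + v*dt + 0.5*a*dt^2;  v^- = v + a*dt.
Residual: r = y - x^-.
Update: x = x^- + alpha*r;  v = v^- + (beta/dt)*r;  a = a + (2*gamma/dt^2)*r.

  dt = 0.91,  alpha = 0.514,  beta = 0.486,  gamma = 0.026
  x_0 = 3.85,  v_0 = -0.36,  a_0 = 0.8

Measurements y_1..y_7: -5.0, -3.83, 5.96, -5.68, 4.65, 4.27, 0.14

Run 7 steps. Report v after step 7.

step 1: x_pred=3.8536  r=-8.8536  x^+=-0.6971  v^+=-4.3604  a^+=0.2440
step 2: x_pred=-4.5641  r=0.7341  x^+=-4.1868  v^+=-3.7463  a^+=0.2901
step 3: x_pred=-7.4758  r=13.4358  x^+=-0.5698  v^+=3.6933  a^+=1.1338
step 4: x_pred=3.2606  r=-8.9406  x^+=-1.3349  v^+=-0.0498  a^+=0.5724
step 5: x_pred=-1.1432  r=5.7932  x^+=1.8345  v^+=3.5650  a^+=0.9362
step 6: x_pred=5.4663  r=-1.1963  x^+=4.8514  v^+=3.7781  a^+=0.8611
step 7: x_pred=8.6460  r=-8.5060  x^+=4.2739  v^+=0.0189  a^+=0.3269

v_post = 0.0189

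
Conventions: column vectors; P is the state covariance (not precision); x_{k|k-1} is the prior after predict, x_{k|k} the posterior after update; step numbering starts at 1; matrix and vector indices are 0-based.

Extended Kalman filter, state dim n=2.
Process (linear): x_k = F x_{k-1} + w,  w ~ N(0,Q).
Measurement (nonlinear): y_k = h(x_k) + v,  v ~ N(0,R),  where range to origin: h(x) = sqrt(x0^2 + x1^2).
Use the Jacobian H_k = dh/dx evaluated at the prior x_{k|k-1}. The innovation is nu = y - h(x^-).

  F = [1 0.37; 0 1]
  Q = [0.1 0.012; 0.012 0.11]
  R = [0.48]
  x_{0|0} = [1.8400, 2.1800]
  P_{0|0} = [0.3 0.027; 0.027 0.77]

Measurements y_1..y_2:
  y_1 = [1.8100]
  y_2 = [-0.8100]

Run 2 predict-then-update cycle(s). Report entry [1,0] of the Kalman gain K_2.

step 1: x^-=[2.6466, 2.1800]  P^-=[0.5254 0.3239; 0.3239 0.8800]  H_jac=[0.7719 0.6358]  S=[1.4666]  K=[0.4169; 0.5519]  nu=[-1.6188]  x^+=[1.9717, 1.2865]  P^+=[0.2705 -0.0136; -0.0136 0.4332]
step 2: x^-=[2.4477, 1.2865]  P^-=[0.4197 0.1587; 0.1587 0.5432]  H_jac=[0.8852 0.4652]  S=[1.0571]  K=[0.4213; 0.3719]  nu=[-3.5752]  x^+=[0.9415, -0.0433]  P^+=[0.2321 -0.0070; -0.0070 0.3970]

K[1,0] = 0.3719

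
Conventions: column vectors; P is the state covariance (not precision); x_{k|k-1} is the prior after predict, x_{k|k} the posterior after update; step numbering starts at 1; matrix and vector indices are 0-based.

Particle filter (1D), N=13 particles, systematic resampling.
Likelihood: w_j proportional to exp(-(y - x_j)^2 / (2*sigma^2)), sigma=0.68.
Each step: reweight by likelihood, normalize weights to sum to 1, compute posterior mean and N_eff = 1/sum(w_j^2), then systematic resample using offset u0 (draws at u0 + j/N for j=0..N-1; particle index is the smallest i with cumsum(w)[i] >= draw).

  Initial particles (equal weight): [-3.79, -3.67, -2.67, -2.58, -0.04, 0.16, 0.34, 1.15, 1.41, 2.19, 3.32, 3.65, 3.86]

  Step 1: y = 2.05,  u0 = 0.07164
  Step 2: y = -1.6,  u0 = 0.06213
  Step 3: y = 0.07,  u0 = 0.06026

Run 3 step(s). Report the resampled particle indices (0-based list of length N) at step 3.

step 1: w=[0.0000, 0.0000, 0.0000, 0.0000, 0.0037, 0.0088, 0.0178, 0.1753, 0.2702, 0.4120, 0.0736, 0.0264, 0.0122]  mean=1.8797  Neff=3.5699  idx=[7, 7, 8, 8, 8, 8, 9, 9, 9, 9, 9, 10, 12]
step 2: w=[0.3577, 0.3577, 0.0708, 0.0708, 0.0708, 0.0708, 0.0002, 0.0002, 0.0002, 0.0002, 0.0002, 0.0000, 0.0000]  mean=1.2249  Neff=3.6227  idx=[0, 0, 0, 0, 1, 1, 1, 1, 1, 2, 3, 4, 5]
step 3: w=[0.0907, 0.0907, 0.0907, 0.0907, 0.0907, 0.0907, 0.0907, 0.0907, 0.0907, 0.0459, 0.0459, 0.0459, 0.0459]  mean=1.1978  Neff=12.1253  idx=[0, 1, 2, 3, 4, 4, 5, 6, 7, 8, 9, 10, 12]

resampled_idx = [0, 1, 2, 3, 4, 4, 5, 6, 7, 8, 9, 10, 12]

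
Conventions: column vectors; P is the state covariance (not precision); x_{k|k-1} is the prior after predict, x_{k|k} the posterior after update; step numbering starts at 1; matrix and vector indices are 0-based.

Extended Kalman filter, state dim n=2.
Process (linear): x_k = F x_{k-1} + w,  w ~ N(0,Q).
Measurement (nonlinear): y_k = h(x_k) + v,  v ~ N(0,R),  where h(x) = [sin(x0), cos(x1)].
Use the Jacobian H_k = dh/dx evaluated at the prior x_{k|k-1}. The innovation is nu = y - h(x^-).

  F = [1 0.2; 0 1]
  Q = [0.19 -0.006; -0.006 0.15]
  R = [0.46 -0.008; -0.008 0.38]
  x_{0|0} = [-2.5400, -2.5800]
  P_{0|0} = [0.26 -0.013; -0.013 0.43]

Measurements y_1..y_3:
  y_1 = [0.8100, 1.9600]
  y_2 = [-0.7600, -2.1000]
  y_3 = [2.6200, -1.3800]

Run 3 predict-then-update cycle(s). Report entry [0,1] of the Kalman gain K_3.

K[0,1] = 0.0417

step 1: x^-=[-3.0560, -2.5800]  P^-=[0.4620 0.0670; 0.0670 0.5800]  H_jac=[-0.9963 0.0000; 0.0000 0.5325]  S=[0.9186 -0.0435; -0.0435 0.5445]  K=[-0.4999 0.0255; -0.0459 0.5636]  nu=[0.8955, 2.8064]  x^+=[-3.4319, -1.0395]  P^+=[0.2310 0.0257; 0.0257 0.4029]
step 2: x^-=[-3.6398, -1.0395]  P^-=[0.4474 0.1003; 0.1003 0.5529]  H_jac=[-0.8784 0.0000; 0.0000 0.8621]  S=[0.8052 -0.0840; -0.0840 0.7909]  K=[-0.4820 0.0582; -0.0471 0.5976]  nu=[-1.2379, -2.6067]  x^+=[-3.1948, -2.5390]  P^+=[0.2529 0.0301; 0.0301 0.2639]
step 3: x^-=[-3.7026, -2.5390]  P^-=[0.4655 0.0769; 0.0769 0.4139]  H_jac=[-0.8467 0.0000; 0.0000 0.5668]  S=[0.7938 -0.0449; -0.0449 0.5130]  K=[-0.4942 0.0417; -0.0564 0.4524]  nu=[2.0880, -0.5561]  x^+=[-4.7577, -2.9084]  P^+=[0.2689 0.0349; 0.0349 0.3041]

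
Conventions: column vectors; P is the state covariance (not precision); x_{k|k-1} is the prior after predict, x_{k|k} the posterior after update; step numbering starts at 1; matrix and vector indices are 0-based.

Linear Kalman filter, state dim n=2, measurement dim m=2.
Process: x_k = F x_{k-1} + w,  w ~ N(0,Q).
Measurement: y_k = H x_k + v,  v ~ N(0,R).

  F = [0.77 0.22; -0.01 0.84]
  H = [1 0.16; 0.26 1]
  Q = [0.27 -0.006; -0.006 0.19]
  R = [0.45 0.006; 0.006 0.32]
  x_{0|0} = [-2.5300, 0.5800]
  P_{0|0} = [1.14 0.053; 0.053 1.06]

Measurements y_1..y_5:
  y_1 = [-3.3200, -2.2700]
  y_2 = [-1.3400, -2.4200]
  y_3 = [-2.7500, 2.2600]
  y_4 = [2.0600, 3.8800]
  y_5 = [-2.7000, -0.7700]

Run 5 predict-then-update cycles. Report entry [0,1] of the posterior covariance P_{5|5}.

step 1: x^-=[-1.8205, 0.5125]  P^-=[1.0152 0.2153; 0.2153 0.9372]  S=[1.5580 0.6441; 0.6441 1.4377]  K=[0.6577 0.0387; -0.0628 0.7189]  nu=[-1.5815, -2.3092]  x^+=[-2.9499, -1.0482]  P^+=[0.3063 -0.0633; -0.0633 0.2461]
step 2: x^-=[-2.5020, -0.8510]  P^-=[0.4421 -0.0037; -0.0037 0.3648]  S=[0.9002 0.1755; 0.1755 0.7127]  K=[0.4832 0.0371; -0.0407 0.5205]  nu=[1.2982, -0.9184]  x^+=[-1.9089, -1.3819]  P^+=[0.2246 -0.0436; -0.0436 0.1776]
step 3: x^-=[-1.7739, -1.1417]  P^-=[0.3970 -0.0030; -0.0030 0.3161]  S=[0.8541 0.1567; 0.1567 0.6614]  K=[0.4563 0.0434; -0.0332 0.4846]  nu=[-0.7935, 3.8629]  x^+=[-1.9681, 0.7567]  P^+=[0.2117 -0.0384; -0.0384 0.1649]
step 4: x^-=[-1.3490, 0.6553]  P^-=[0.3905 -0.0019; -0.0019 0.3070]  S=[0.8477 0.1546; 0.1546 0.6524]  K=[0.4520 0.0455; -0.0314 0.4772]  nu=[3.3041, 3.5754]  x^+=[0.3072, 2.2580]  P^+=[0.2096 -0.0372; -0.0372 0.1622]
step 5: x^-=[0.7333, 1.8936]  P^-=[0.3895 -0.0016; -0.0016 0.3051]  S=[0.8468 0.1544; 0.1544 0.6506]  K=[0.4513 0.0461; -0.0310 0.4757]  nu=[-3.7363, -2.8543]  x^+=[-1.0843, 0.6518]  P^+=[0.2093 -0.0370; -0.0370 0.1616]

P_post[0,1] = -0.0370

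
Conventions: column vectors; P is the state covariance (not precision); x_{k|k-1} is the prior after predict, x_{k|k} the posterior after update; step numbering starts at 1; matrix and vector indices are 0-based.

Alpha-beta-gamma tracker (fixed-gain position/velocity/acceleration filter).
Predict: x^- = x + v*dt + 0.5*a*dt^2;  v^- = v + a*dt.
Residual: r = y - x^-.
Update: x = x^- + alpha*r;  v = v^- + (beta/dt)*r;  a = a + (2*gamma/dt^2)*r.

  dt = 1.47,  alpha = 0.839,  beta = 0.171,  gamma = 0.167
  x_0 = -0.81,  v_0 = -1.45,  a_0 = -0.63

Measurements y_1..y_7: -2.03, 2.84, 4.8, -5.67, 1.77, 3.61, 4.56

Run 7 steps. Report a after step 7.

a_post = -0.0700

step 1: x_pred=-3.6222  r=1.5922  x^+=-2.2863  v^+=-2.1909  a^+=-0.3839
step 2: x_pred=-5.9217  r=8.7617  x^+=1.4294  v^+=-1.7360  a^+=0.9704
step 3: x_pred=-0.0741  r=4.8741  x^+=4.0153  v^+=0.2574  a^+=1.7237
step 4: x_pred=6.2561  r=-11.9261  x^+=-3.7499  v^+=1.4040  a^+=-0.1196
step 5: x_pred=-1.8153  r=3.5853  x^+=1.1928  v^+=1.6452  a^+=0.4345
step 6: x_pred=4.0807  r=-0.4707  x^+=3.6858  v^+=2.2292  a^+=0.3618
step 7: x_pred=7.3536  r=-2.7936  x^+=5.0098  v^+=2.4361  a^+=-0.0700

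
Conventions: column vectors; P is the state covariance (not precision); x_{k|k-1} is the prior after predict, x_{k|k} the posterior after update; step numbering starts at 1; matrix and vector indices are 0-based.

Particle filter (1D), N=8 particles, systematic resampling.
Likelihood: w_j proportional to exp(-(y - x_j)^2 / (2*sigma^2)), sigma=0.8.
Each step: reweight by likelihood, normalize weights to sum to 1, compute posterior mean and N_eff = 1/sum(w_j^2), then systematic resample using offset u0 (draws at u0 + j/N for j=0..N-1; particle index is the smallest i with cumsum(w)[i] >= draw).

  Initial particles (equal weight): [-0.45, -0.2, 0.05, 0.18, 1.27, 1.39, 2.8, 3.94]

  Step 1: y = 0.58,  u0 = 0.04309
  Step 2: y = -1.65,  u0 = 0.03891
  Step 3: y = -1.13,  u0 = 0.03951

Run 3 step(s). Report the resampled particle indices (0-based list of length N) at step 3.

resampled_idx = [0, 0, 1, 2, 3, 4, 5, 6]

step 1: w=[0.1077, 0.1534, 0.1981, 0.2177, 0.1701, 0.1478, 0.0052, 0.0000]  mean=0.4062  Neff=5.7955  idx=[0, 1, 2, 2, 3, 3, 4, 5]
step 2: w=[0.3708, 0.2210, 0.1195, 0.1195, 0.0835, 0.0835, 0.0015, 0.0008]  mean=-0.1661  Neff=4.3697  idx=[0, 0, 0, 1, 1, 2, 3, 4]
step 3: w=[0.1723, 0.1723, 0.1723, 0.1258, 0.1258, 0.0833, 0.0833, 0.0647]  mean=-0.2630  Neff=7.2032  idx=[0, 0, 1, 2, 3, 4, 5, 6]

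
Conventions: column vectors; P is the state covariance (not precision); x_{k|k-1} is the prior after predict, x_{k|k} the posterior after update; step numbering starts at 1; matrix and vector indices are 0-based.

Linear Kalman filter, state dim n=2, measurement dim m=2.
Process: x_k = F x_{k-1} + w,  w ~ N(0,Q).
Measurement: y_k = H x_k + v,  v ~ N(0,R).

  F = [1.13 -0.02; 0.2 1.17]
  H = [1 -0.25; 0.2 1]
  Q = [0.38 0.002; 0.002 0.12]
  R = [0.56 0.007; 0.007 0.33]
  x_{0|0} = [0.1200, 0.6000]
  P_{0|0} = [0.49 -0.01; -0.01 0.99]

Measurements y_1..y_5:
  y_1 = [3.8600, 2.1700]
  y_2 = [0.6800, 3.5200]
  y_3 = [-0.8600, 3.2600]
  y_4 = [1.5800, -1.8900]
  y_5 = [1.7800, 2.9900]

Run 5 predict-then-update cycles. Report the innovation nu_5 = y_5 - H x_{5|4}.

innov = [1.3341, 1.8291]

step 1: x^-=[0.1236, 0.7260]  P^-=[1.0065 0.0764; 0.0764 1.4901]  S=[1.6215 -0.0917; -0.0917 1.8909]  K=[0.6190 0.1769; -0.1380 0.7894]  nu=[3.9179, 1.4193]  x^+=[2.7997, 1.3057]  P^+=[0.3462 -0.0065; -0.0065 0.2609]
step 2: x^-=[3.1375, 2.0876]  P^-=[0.8225 0.0655; 0.0655 0.4879]  S=[1.3802 0.1118; 0.1118 0.8770]  K=[0.5687 0.1898; -0.0881 0.5825]  nu=[-1.9356, 0.8049]  x^+=[2.1896, 2.7269]  P^+=[0.3204 0.0025; 0.0025 0.1911]
step 3: x^-=[2.4197, 3.6284]  P^-=[0.7891 0.0733; 0.0733 0.3956]  S=[1.3372 0.1355; 0.1355 0.7865]  K=[0.5564 0.1980; -0.0733 0.5343]  nu=[-2.3726, -0.8523]  x^+=[0.9309, 3.3470]  P^+=[0.3145 0.0063; 0.0063 0.1745]
step 4: x^-=[0.9850, 4.1021]  P^-=[0.7814 0.0773; 0.0773 0.3745]  S=[1.3261 0.1431; 0.1431 0.7666]  K=[0.5529 0.2015; -0.0686 0.5214]  nu=[1.6205, -6.1891]  x^+=[0.6340, 0.7640]  P^+=[0.3130 0.0078; 0.0078 0.1700]
step 5: x^-=[0.7011, 1.0206]  P^-=[0.7794 0.0790; 0.0790 0.3689]  S=[1.3229 0.1457; 0.1457 0.7617]  K=[0.5519 0.2028; -0.0670 0.5179]  nu=[1.3341, 1.8291]  x^+=[1.8083, 1.8785]  P^+=[0.3125 0.0083; 0.0083 0.1688]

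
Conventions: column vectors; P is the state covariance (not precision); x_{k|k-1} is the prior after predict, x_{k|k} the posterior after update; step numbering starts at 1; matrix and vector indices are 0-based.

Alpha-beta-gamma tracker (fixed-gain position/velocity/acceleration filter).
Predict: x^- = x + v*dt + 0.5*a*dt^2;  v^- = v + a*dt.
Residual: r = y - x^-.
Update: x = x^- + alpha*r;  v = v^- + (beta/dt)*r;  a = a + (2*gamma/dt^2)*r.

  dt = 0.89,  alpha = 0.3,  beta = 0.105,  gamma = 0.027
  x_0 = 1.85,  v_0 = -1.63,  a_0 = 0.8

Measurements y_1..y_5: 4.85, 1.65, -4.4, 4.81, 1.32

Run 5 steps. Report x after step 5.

x_post = 3.2309

step 1: x_pred=0.7161  r=4.1339  x^+=1.9563  v^+=-0.4303  a^+=1.0818
step 2: x_pred=2.0018  r=-0.3518  x^+=1.8963  v^+=0.4910  a^+=1.0578
step 3: x_pred=2.7522  r=-7.1522  x^+=0.6065  v^+=0.5887  a^+=0.5702
step 4: x_pred=1.3563  r=3.4537  x^+=2.3924  v^+=1.5037  a^+=0.8057
step 5: x_pred=4.0498  r=-2.7298  x^+=3.2309  v^+=1.8987  a^+=0.6196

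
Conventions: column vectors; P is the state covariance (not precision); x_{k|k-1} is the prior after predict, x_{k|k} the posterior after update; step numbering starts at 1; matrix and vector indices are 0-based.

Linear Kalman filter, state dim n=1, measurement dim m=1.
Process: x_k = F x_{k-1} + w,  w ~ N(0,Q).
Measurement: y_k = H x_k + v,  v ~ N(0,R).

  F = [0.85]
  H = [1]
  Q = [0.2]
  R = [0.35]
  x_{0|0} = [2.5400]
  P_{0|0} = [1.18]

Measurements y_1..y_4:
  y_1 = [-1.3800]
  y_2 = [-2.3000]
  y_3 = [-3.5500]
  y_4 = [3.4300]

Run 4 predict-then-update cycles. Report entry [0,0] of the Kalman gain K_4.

step 1: x^-=[2.1590]  P^-=[1.0525]  S=[1.4025]  K=[0.7505]  nu=[-3.5390]  x^+=[-0.4969]  P^+=[0.2627]
step 2: x^-=[-0.4223]  P^-=[0.3898]  S=[0.7398]  K=[0.5269]  nu=[-1.8777]  x^+=[-1.4116]  P^+=[0.1844]
step 3: x^-=[-1.1999]  P^-=[0.3332]  S=[0.6832]  K=[0.4877]  nu=[-2.3501]  x^+=[-2.3461]  P^+=[0.1707]
step 4: x^-=[-1.9942]  P^-=[0.3233]  S=[0.6733]  K=[0.4802]  nu=[5.4242]  x^+=[0.6105]  P^+=[0.1681]

K[0,0] = 0.4802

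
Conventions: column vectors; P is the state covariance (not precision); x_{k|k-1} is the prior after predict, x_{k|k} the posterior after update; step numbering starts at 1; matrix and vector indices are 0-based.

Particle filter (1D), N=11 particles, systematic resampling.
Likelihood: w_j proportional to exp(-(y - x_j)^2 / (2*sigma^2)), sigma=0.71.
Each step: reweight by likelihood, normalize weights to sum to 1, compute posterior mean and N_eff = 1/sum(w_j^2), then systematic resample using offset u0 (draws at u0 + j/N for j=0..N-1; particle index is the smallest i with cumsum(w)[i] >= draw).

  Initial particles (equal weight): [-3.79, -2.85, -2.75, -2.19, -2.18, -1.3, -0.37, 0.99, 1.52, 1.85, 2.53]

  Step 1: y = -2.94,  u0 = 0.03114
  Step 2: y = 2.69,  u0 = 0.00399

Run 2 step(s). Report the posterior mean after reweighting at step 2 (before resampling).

post_mean = -2.1855

step 1: w=[0.1337, 0.2716, 0.2642, 0.1567, 0.1544, 0.0190, 0.0004, 0.0000, 0.0000, 0.0000, 0.0000]  mean=-2.7120  Neff=4.7575  idx=[0, 0, 1, 1, 1, 2, 2, 2, 3, 4, 4]
step 2: w=[0.0000, 0.0000, 0.0003, 0.0003, 0.0003, 0.0010, 0.0010, 0.0010, 0.3109, 0.3425, 0.3425]  mean=-2.1855  Neff=3.0183  idx=[7, 8, 8, 8, 9, 9, 9, 9, 10, 10, 10]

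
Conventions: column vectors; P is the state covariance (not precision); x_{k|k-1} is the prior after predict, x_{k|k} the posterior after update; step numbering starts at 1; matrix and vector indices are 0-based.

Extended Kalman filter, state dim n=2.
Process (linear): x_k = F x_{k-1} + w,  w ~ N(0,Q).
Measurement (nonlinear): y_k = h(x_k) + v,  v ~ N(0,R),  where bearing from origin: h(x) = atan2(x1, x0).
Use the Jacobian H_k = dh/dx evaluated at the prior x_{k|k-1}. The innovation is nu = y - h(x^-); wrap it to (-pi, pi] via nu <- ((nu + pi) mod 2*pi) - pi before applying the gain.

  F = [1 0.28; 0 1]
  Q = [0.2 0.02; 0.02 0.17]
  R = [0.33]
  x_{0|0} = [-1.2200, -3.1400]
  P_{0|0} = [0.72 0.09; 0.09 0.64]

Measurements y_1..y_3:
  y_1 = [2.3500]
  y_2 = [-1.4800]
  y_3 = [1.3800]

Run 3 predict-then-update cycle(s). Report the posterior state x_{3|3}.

x_post = [-4.9419, -2.6239]

step 1: x^-=[-2.0992, -3.1400]  P^-=[1.0206 0.2892; 0.2892 0.8100]  H_jac=[0.2201 -0.1471]  S=[0.3782]  K=[0.4814; -0.1468]  nu=[-1.7731]  x^+=[-2.9527, -2.8797]  P^+=[0.9329 0.3159; 0.3159 0.8018]
step 2: x^-=[-3.7590, -2.8797]  P^-=[1.3727 0.5604; 0.5604 0.9718]  H_jac=[0.1284 -0.1676]  S=[0.3558]  K=[0.2314; -0.2556]  nu=[1.0079]  x^+=[-3.5258, -3.1373]  P^+=[1.3537 0.5815; 0.5815 0.9486]
step 3: x^-=[-4.4042, -3.1373]  P^-=[1.9537 0.8671; 0.8671 1.1186]  H_jac=[0.1073 -0.1506]  S=[0.3498]  K=[0.2259; -0.2157]  nu=[-2.3805]  x^+=[-4.9419, -2.6239]  P^+=[1.9358 0.8841; 0.8841 1.1023]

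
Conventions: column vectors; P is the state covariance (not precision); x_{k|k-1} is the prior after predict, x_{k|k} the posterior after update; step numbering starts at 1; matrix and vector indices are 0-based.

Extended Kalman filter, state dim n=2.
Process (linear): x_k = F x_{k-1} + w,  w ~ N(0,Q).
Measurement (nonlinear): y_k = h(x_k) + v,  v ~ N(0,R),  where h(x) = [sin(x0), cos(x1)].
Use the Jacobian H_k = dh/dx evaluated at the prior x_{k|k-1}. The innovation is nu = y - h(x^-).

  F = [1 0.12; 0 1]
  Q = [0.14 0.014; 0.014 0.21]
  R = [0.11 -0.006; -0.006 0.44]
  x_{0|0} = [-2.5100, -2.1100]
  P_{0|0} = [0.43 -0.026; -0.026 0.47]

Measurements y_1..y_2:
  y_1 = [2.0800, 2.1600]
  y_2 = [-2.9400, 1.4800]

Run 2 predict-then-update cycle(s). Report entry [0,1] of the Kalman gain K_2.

step 1: x^-=[-2.7632, -2.1100]  P^-=[0.5705 0.0444; 0.0444 0.6800]  H_jac=[-0.9293 0.0000; 0.0000 0.8581]  S=[0.6027 -0.0414; -0.0414 0.9407]  K=[-0.8796 0.0018; -0.0259 0.6191]  nu=[2.4494, 2.6735]  x^+=[-4.9129, -0.5182]  P^+=[0.1041 0.0071; 0.0071 0.3176]
step 2: x^-=[-4.9751, -0.5182]  P^-=[0.2504 0.0592; 0.0592 0.5276]  H_jac=[0.2597 0.0000; 0.0000 0.4954]  S=[0.1269 0.0016; 0.0016 0.5695]  K=[0.5118 0.0500; 0.1153 0.4586]  nu=[-3.9057, 0.6113]  x^+=[-6.9436, -0.6882]  P^+=[0.2157 0.0382; 0.0382 0.4060]

K[0,1] = 0.0500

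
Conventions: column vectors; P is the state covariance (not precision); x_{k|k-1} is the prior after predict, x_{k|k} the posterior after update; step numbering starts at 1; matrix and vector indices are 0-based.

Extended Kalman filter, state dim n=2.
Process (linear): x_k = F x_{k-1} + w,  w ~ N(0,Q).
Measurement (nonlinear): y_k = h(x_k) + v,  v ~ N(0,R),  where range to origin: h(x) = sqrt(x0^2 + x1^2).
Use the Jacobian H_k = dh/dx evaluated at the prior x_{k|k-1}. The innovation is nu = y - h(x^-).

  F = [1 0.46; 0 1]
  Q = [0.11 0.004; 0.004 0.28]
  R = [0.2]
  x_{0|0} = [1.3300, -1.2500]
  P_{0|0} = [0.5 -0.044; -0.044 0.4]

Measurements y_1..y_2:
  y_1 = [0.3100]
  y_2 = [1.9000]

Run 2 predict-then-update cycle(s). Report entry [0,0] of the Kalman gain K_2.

K[0,0] = 0.0275

step 1: x^-=[0.7550, -1.2500]  P^-=[0.6542 0.1440; 0.1440 0.6800]  H_jac=[0.5170 -0.8560]  S=[0.7456]  K=[0.2883; -0.6808]  nu=[-1.1503]  x^+=[0.4234, -0.4669]  P^+=[0.5922 0.2903; 0.2903 0.3344]
step 2: x^-=[0.2086, -0.4669]  P^-=[1.0401 0.4482; 0.4482 0.6144]  H_jac=[0.4080 -0.9130]  S=[0.5514]  K=[0.0275; -0.6858]  nu=[1.3886]  x^+=[0.2468, -1.4191]  P^+=[1.0397 0.4586; 0.4586 0.3551]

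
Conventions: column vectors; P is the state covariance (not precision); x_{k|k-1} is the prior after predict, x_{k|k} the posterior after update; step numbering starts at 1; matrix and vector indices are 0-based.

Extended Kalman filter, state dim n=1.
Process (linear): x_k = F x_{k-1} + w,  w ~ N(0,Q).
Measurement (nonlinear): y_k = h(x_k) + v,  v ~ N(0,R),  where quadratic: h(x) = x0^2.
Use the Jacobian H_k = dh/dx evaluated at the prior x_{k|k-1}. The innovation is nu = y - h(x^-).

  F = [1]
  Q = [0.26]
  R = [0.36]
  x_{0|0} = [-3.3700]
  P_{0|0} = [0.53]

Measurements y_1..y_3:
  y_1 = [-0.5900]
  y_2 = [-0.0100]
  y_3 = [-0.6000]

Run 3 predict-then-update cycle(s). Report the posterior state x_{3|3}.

x_post = [-0.3316]

step 1: x^-=[-3.3700]  P^-=[0.7900]  H_jac=[-6.7400]  S=[36.2478]  K=[-0.1469]  nu=[-11.9469]  x^+=[-1.6151]  P^+=[0.0078]
step 2: x^-=[-1.6151]  P^-=[0.2678]  H_jac=[-3.2301]  S=[3.1546]  K=[-0.2743]  nu=[-2.6184]  x^+=[-0.8969]  P^+=[0.0306]
step 3: x^-=[-0.8969]  P^-=[0.2906]  H_jac=[-1.7939]  S=[1.2951]  K=[-0.4025]  nu=[-1.4045]  x^+=[-0.3316]  P^+=[0.0808]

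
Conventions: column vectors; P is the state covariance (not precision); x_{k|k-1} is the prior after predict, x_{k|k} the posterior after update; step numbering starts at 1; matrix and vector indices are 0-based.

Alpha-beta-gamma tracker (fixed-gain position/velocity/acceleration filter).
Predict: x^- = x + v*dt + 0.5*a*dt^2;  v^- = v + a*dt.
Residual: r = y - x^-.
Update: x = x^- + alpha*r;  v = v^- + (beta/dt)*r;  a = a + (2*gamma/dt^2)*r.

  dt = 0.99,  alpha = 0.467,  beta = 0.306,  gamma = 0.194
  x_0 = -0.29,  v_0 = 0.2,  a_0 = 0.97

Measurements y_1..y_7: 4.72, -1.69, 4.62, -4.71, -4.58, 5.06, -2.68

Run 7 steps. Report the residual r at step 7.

step 1: x_pred=0.3833  r=4.3367  x^+=2.4086  v^+=2.5007  a^+=2.6868
step 2: x_pred=6.2009  r=-7.8909  x^+=2.5159  v^+=2.7216  a^+=-0.4371
step 3: x_pred=4.9961  r=-0.3761  x^+=4.8205  v^+=2.1727  a^+=-0.5859
step 4: x_pred=6.6843  r=-11.3943  x^+=1.3631  v^+=-1.9293  a^+=-5.0967
step 5: x_pred=-3.0445  r=-1.5355  x^+=-3.7616  v^+=-7.4496  a^+=-5.7046
step 6: x_pred=-13.9322  r=18.9922  x^+=-5.0628  v^+=-7.2268  a^+=1.8140
step 7: x_pred=-11.3284  r=8.6484  x^+=-7.2896  v^+=-2.7578  a^+=5.2377

resid = 8.6484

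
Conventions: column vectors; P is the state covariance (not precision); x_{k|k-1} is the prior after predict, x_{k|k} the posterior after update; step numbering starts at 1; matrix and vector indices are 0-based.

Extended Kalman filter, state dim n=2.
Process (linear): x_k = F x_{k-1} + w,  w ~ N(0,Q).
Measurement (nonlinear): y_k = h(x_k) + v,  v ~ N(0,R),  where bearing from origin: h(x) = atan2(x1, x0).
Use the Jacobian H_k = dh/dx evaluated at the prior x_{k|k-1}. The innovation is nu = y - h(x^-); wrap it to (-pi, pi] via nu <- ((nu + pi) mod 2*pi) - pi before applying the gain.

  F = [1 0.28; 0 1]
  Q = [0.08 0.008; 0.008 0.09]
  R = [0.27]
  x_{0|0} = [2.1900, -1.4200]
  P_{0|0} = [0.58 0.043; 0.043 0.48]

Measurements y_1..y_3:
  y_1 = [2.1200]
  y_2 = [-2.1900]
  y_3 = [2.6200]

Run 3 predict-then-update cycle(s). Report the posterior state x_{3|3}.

step 1: x^-=[1.7924, -1.4200]  P^-=[0.7217 0.1854; 0.1854 0.5700]  H_jac=[0.2716 0.3428]  S=[0.4247]  K=[0.6111; 0.5786]  nu=[2.7900]  x^+=[3.4973, 0.1942]  P^+=[0.5631 0.0352; 0.0352 0.4278]
step 2: x^-=[3.5517, 0.1942]  P^-=[0.6964 0.1630; 0.1630 0.5178]  H_jac=[-0.0154 0.2807]  S=[0.3096]  K=[0.1133; 0.4615]  nu=[-2.2446]  x^+=[3.2974, -0.8416]  P^+=[0.6924 0.1468; 0.1468 0.4519]
step 3: x^-=[3.0618, -0.8416]  P^-=[0.8901 0.2814; 0.2814 0.5419]  H_jac=[0.0835 0.3037]  S=[0.3404]  K=[0.4692; 0.5524]  nu=[2.8883]  x^+=[4.4170, 0.7537]  P^+=[0.8151 0.1931; 0.1931 0.4380]

x_post = [4.4170, 0.7537]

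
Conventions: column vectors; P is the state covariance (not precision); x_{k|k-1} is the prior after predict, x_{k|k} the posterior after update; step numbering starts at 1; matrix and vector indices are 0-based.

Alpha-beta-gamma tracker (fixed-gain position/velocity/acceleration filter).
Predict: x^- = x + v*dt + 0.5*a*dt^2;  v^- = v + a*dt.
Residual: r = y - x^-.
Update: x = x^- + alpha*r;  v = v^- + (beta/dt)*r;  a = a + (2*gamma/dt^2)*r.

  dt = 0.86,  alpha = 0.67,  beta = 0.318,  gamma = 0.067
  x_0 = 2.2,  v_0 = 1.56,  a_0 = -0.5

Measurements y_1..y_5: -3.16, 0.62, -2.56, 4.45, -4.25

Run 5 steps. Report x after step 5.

x_post = -2.3516

step 1: x_pred=3.3567  r=-6.5167  x^+=-1.0095  v^+=-1.2797  a^+=-1.6807
step 2: x_pred=-2.7315  r=3.3515  x^+=-0.4860  v^+=-1.4858  a^+=-1.0735
step 3: x_pred=-2.1607  r=-0.3993  x^+=-2.4282  v^+=-2.5566  a^+=-1.1458
step 4: x_pred=-5.0506  r=9.5006  x^+=1.3148  v^+=-0.0290  a^+=0.5755
step 5: x_pred=1.5027  r=-5.7527  x^+=-2.3516  v^+=-1.6612  a^+=-0.4668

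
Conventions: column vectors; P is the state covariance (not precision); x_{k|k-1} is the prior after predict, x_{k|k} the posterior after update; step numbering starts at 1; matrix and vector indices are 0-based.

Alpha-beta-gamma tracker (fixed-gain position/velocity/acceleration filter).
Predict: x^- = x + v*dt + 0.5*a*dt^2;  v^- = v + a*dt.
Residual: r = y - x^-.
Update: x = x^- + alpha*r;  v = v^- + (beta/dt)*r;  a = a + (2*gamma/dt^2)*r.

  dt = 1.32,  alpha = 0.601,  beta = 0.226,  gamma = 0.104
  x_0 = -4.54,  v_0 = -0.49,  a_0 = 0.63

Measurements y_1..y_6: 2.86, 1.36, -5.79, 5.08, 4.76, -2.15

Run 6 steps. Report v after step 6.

step 1: x_pred=-4.6379  r=7.4979  x^+=-0.1317  v^+=1.6253  a^+=1.5251
step 2: x_pred=3.3424  r=-1.9824  x^+=2.1510  v^+=3.2990  a^+=1.2884
step 3: x_pred=7.6282  r=-13.4182  x^+=-0.4362  v^+=2.7024  a^+=-0.3134
step 4: x_pred=2.8580  r=2.2220  x^+=4.1934  v^+=2.6692  a^+=-0.0481
step 5: x_pred=7.6748  r=-2.9148  x^+=5.9230  v^+=2.1066  a^+=-0.3961
step 6: x_pred=8.3586  r=-10.5086  x^+=2.0429  v^+=-0.2154  a^+=-1.6506

v_post = -0.2154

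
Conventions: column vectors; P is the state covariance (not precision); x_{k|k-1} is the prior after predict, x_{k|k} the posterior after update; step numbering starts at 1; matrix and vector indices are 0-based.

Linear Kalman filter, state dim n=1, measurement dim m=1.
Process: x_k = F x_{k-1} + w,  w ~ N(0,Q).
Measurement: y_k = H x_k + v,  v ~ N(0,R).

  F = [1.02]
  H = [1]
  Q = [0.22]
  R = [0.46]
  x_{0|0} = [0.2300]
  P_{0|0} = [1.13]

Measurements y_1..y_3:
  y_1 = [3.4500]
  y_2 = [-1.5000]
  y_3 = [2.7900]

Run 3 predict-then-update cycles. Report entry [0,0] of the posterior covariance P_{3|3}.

P_post[0,0] = 0.2365

step 1: x^-=[0.2346]  P^-=[1.3957]  S=[1.8557]  K=[0.7521]  nu=[3.2154]  x^+=[2.6529]  P^+=[0.3460]
step 2: x^-=[2.7060]  P^-=[0.5799]  S=[1.0399]  K=[0.5577]  nu=[-4.2060]  x^+=[0.3604]  P^+=[0.2565]
step 3: x^-=[0.3676]  P^-=[0.4869]  S=[0.9469]  K=[0.5142]  nu=[2.4224]  x^+=[1.6132]  P^+=[0.2365]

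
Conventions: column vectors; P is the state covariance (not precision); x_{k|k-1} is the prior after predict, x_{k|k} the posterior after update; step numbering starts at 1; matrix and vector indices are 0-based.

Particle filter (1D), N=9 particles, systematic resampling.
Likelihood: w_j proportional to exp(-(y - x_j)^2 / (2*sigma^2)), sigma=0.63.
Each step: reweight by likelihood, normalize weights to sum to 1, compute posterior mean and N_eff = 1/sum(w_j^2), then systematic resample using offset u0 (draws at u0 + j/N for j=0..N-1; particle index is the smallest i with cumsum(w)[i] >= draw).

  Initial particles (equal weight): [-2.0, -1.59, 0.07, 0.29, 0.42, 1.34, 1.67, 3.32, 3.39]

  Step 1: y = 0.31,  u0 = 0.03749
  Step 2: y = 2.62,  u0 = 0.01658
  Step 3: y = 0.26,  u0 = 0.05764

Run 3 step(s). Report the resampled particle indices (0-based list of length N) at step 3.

step 1: w=[0.0004, 0.0032, 0.2830, 0.3041, 0.2997, 0.0800, 0.0296, 0.0000, 0.0000]  mean=0.3846  Neff=3.7079  idx=[2, 2, 2, 3, 3, 4, 4, 4, 5]
step 2: w=[0.0020, 0.0020, 0.0020, 0.0078, 0.0078, 0.0165, 0.0165, 0.0165, 0.9289]  mean=1.2704  Neff=1.1577  idx=[4, 8, 8, 8, 8, 8, 8, 8, 8]
step 3: w=[0.3518, 0.0810, 0.0810, 0.0810, 0.0810, 0.0810, 0.0810, 0.0810, 0.0810]  mean=0.9706  Neff=5.6729  idx=[0, 0, 0, 1, 2, 4, 5, 6, 8]

resampled_idx = [0, 0, 0, 1, 2, 4, 5, 6, 8]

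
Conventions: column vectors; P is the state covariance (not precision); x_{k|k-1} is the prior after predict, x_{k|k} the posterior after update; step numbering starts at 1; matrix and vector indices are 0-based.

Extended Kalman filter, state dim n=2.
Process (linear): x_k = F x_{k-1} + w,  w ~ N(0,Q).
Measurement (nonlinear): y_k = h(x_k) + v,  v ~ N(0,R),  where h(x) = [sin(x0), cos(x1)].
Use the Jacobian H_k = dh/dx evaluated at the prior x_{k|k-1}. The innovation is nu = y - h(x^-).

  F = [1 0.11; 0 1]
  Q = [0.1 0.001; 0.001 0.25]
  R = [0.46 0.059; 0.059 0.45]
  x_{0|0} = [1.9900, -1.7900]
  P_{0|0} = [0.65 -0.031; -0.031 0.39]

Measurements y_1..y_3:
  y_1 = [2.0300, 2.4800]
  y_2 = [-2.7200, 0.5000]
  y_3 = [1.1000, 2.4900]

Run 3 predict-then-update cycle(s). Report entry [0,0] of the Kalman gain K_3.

step 1: x^-=[1.7931, -1.7900]  P^-=[0.7479 0.0129; 0.0129 0.6400]  H_jac=[-0.2205 0.0000; 0.0000 0.9761]  S=[0.4964 0.0562; 0.0562 1.0597]  K=[-0.3356 0.0297; -0.0729 0.5933]  nu=[1.0546, 2.6975]  x^+=[1.5193, -0.2664]  P^+=[0.6922 -0.0066; -0.0066 0.2691]
step 2: x^-=[1.4900, -0.2664]  P^-=[0.7940 0.0240; 0.0240 0.5191]  H_jac=[0.0807 0.0000; 0.0000 0.2633]  S=[0.4652 0.0595; 0.0595 0.4860]  K=[0.1383 -0.0039; -0.0323 0.2852]  nu=[-3.7167, -0.4647]  x^+=[0.9777, -0.2788]  P^+=[0.7852 0.0243; 0.0243 0.4802]
step 3: x^-=[0.9471, -0.2788]  P^-=[0.8963 0.0781; 0.0781 0.7302]  H_jac=[0.5841 0.0000; 0.0000 0.2752]  S=[0.7658 0.0716; 0.0716 0.5053]  K=[0.6888 -0.0550; 0.0227 0.3945]  nu=[0.2883, 1.5286]  x^+=[1.0616, 0.3308]  P^+=[0.5369 0.0577; 0.0577 0.6499]

K[0,0] = 0.6888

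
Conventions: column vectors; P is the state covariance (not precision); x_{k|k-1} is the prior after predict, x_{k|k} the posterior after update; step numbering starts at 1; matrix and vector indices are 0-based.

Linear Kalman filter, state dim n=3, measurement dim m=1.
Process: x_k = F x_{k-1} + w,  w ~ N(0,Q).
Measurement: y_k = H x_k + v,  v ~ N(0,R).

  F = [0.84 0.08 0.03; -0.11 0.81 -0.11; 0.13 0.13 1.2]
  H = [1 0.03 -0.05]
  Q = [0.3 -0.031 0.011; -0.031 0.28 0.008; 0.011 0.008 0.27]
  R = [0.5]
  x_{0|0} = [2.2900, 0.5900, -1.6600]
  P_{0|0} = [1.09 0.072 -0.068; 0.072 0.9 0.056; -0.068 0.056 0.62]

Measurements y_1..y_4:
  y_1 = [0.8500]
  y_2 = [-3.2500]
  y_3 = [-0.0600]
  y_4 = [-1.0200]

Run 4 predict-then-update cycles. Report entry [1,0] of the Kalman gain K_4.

K[1,0] = -0.0014

step 1: x^-=[1.9210, 0.4086, -1.6176]  P^-=[1.0819 -0.0197 0.1071; -0.0197 0.8667 0.0755; 0.1071 0.0755 1.1951]  S=[1.5736]  K=[0.6838; 0.0016; 0.0315]  nu=[-1.1641]  x^+=[1.1250, 0.4067, -1.6543]  P^+=[0.3462 -0.0214 0.0732; -0.0214 0.8667 0.0754; 0.0732 0.0754 1.1936]
step 2: x^-=[0.9279, 0.3877, -1.7860]  P^-=[0.5521 -0.0310 0.1798; -0.0310 0.8594 -0.0037; 0.1798 -0.0037 2.0549]  S=[1.0381]  K=[0.5222; -0.0048; 0.0741]  nu=[-4.2788]  x^+=[-1.3066, 0.4084, -2.1032]  P^+=[0.2689 -0.0284 0.1396; -0.0284 0.8594 -0.0033; 0.1396 -0.0033 2.0491]
step 3: x^-=[-1.1280, 0.7059, -2.6406]  P^-=[0.5003 -0.0394 0.2606; -0.0394 0.8809 -0.2020; 0.2606 -0.2020 3.2814]  S=[0.9815]  K=[0.4953; -0.0029; 0.0922]  nu=[0.9148]  x^+=[-0.6749, 0.7032, -2.5563]  P^+=[0.2596 -0.0380 0.2158; -0.0380 0.8809 -0.2018; 0.2158 -0.2018 3.2731]
step 4: x^-=[-0.5874, 0.9250, -3.0638]  P^-=[0.4965 -0.0580 0.3600; -0.0580 0.9487 -0.5632; 0.3600 -0.5632 5.0056]  S=[0.9721]  K=[0.4905; -0.0014; 0.0955]  nu=[-0.6136]  x^+=[-0.8883, 0.9259, -3.1224]  P^+=[0.2627 -0.0573 0.3145; -0.0573 0.9487 -0.5631; 0.3145 -0.5631 4.9967]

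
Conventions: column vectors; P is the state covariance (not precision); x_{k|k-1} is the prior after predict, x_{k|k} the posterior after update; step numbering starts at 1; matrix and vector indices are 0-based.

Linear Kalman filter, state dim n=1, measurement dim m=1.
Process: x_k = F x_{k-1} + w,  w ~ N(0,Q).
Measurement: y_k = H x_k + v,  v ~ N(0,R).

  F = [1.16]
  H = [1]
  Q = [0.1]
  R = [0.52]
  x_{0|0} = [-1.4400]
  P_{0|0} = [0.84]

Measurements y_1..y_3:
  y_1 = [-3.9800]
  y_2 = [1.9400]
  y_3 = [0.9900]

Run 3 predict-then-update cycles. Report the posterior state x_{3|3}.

x_post = [0.0128]

step 1: x^-=[-1.6704]  P^-=[1.2303]  S=[1.7503]  K=[0.7029]  nu=[-2.3096]  x^+=[-3.2938]  P^+=[0.3655]
step 2: x^-=[-3.8209]  P^-=[0.5918]  S=[1.1118]  K=[0.5323]  nu=[5.7609]  x^+=[-0.7543]  P^+=[0.2768]
step 3: x^-=[-0.8750]  P^-=[0.4725]  S=[0.9925]  K=[0.4760]  nu=[1.8650]  x^+=[0.0128]  P^+=[0.2475]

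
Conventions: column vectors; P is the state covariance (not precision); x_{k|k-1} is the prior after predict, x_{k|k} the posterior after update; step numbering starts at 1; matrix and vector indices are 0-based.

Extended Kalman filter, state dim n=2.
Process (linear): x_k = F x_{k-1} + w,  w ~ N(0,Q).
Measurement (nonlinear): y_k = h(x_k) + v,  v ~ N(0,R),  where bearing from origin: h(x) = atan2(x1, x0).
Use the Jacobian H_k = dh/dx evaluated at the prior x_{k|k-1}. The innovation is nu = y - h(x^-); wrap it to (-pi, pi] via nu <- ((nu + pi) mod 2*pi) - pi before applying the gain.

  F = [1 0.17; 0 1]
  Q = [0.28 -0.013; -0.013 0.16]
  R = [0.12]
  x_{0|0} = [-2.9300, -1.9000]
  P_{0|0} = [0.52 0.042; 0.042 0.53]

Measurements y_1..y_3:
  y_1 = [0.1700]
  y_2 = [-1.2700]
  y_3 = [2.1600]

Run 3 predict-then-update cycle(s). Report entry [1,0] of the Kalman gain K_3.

K[1,0] = -0.0646

step 1: x^-=[-3.2530, -1.9000]  P^-=[0.8296 0.1191; 0.1191 0.6900]  H_jac=[0.1339 -0.2292]  S=[0.1638]  K=[0.5114; -0.8681]  nu=[2.7830]  x^+=[-1.8299, -4.3160]  P^+=[0.7868 0.1918; 0.1918 0.5665]
step 2: x^-=[-2.5636, -4.3160]  P^-=[1.1484 0.2751; 0.2751 0.7265]  H_jac=[0.1713 -0.1017]  S=[0.1516]  K=[1.1126; -0.1767]  nu=[0.8368]  x^+=[-1.6326, -4.4639]  P^+=[0.9607 0.3049; 0.3049 0.7218]
step 3: x^-=[-2.3915, -4.4639]  P^-=[1.3652 0.4146; 0.4146 0.8818]  H_jac=[0.1741 -0.0933]  S=[0.1556]  K=[1.2789; -0.0646]  nu=[-2.0606]  x^+=[-5.0268, -4.3307]  P^+=[1.1108 0.4275; 0.4275 0.8812]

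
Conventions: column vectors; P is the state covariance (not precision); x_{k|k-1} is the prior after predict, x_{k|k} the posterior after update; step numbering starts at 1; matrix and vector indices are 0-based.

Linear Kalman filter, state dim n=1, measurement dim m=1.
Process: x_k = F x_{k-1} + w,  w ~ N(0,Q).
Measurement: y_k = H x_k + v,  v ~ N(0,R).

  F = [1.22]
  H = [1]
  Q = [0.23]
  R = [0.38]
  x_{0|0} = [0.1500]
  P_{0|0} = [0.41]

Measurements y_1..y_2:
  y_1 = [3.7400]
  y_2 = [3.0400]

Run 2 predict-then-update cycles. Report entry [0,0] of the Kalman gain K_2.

step 1: x^-=[0.1830]  P^-=[0.8402]  S=[1.2202]  K=[0.6886]  nu=[3.5570]  x^+=[2.6323]  P^+=[0.2617]
step 2: x^-=[3.2114]  P^-=[0.6195]  S=[0.9995]  K=[0.6198]  nu=[-0.1714]  x^+=[3.1052]  P^+=[0.2355]

K[0,0] = 0.6198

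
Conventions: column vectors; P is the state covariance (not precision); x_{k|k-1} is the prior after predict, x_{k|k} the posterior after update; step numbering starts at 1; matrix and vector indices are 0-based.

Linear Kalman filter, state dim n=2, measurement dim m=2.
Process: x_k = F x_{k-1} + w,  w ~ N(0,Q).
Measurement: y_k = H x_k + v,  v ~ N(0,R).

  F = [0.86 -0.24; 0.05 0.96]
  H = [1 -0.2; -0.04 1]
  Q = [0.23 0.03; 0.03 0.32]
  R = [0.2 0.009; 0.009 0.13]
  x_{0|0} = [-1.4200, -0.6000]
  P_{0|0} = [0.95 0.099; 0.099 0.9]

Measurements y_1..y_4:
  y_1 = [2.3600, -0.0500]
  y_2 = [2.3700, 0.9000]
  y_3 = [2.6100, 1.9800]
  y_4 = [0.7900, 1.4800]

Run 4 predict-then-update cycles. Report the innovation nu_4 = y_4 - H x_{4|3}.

innov = [-0.5601, -0.2318]

step 1: x^-=[-1.0772, -0.6470]  P^-=[0.9436 -0.0560; -0.0560 1.1613]  S=[1.2124 -0.3174; -0.3174 1.2973]  K=[0.8212 0.1287; -0.0031 0.8961]  nu=[3.3078, 0.5539]  x^+=[1.7104, -0.1609]  P^+=[0.1716 0.0310; 0.0310 0.1177]
step 2: x^-=[1.5096, -0.0690]  P^-=[0.3509 0.0355; 0.0355 0.4319]  S=[0.5540 -0.0557; -0.0557 0.5596]  K=[0.6308 0.1010; -0.0148 0.7678]  nu=[0.8466, 1.0293]  x^+=[2.1476, 0.7088]  P^+=[0.1319 0.0241; 0.0241 0.1006]
step 3: x^-=[1.6768, 0.7879]  P^-=[0.3234 0.0321; 0.0321 0.4154]  S=[0.5272 -0.0547; -0.0547 0.5433]  K=[0.6113 0.0968; -0.0179 0.7604]  nu=[1.0908, 1.2592]  x^+=[2.4654, 1.7258]  P^+=[0.1278 0.0232; 0.0232 0.0996]
step 4: x^-=[1.7061, 1.7800]  P^-=[0.3207 0.0314; 0.0314 0.4143]  S=[0.5247 -0.0550; -0.0550 0.5423]  K=[0.6093 0.0961; -0.0184 0.7598]  nu=[-0.5601, -0.2318]  x^+=[1.3426, 1.6142]  P^+=[0.1273 0.0231; 0.0231 0.0995]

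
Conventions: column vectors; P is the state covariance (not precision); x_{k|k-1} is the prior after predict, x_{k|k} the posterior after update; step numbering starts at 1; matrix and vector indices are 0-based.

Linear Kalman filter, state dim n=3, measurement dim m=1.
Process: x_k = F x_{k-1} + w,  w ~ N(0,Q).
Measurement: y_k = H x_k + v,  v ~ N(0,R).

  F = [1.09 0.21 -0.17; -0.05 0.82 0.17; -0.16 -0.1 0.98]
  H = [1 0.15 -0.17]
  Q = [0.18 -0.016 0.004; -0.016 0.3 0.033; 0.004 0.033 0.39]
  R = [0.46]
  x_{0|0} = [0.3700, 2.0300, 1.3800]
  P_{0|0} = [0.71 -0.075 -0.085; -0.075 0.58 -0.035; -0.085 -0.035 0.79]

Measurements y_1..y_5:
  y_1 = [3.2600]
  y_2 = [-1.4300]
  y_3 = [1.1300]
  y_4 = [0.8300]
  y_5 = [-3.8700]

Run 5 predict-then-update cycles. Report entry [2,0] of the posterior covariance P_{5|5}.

step 1: x^-=[0.5950, 1.8807, 1.0902]  P^-=[1.0716 -0.0567 -0.3538; -0.0567 0.7124 0.1111; -0.3538 0.1111 1.2038]  S=[1.6801]  K=[0.6686; 0.0186; -0.3225]  nu=[2.5682]  x^+=[2.3121, 1.9284, 0.2620]  P^+=[0.3206 -0.0776 0.0084; -0.0776 0.7119 0.1212; 0.0084 0.1212 1.0291]
step 2: x^-=[2.8806, 1.5103, -0.3061]  P^-=[0.5748 -0.0201 -0.1910; -0.0201 0.8492 0.2531; -0.1910 0.2531 1.3648]  S=[1.1393]  K=[0.5303; 0.0564; -0.3380]  nu=[-4.5892]  x^+=[0.4468, 1.2516, 1.2450]  P^+=[0.2543 -0.0542 0.0132; -0.0542 0.8456 0.2748; 0.0132 0.2748 1.2346]
step 3: x^-=[0.5382, 1.2156, 1.0234]  P^-=[0.5058 0.0063 -0.1804; 0.0063 0.9857 0.3934; -0.1804 0.3934 1.5310]  S=[1.0754]  K=[0.4997; 0.0811; -0.3549]  nu=[0.5834]  x^+=[0.8298, 1.2629, 0.8164]  P^+=[0.2372 -0.0373 0.0103; -0.0373 0.9787 0.4244; 0.0103 0.4244 1.3955]
step 4: x^-=[1.0309, 1.1329, 0.5410]  P^-=[0.4941 0.0243 -0.1792; 0.0243 1.1202 0.5249; -0.1792 0.5249 1.6585]  S=[1.0687]  K=[0.4943; 0.0964; -0.3579]  nu=[-0.2789]  x^+=[0.8931, 1.1060, 0.6408]  P^+=[0.2330 -0.0267 0.0098; -0.0267 1.1102 0.5618; 0.0098 0.5618 1.5217]
step 5: x^-=[1.0968, 0.9712, 0.3745]  P^-=[0.4939 0.0386 -0.1738; 0.0386 1.2497 0.6418; -0.1738 0.6418 1.7544]  S=[1.0706]  K=[0.4943; 0.1092; -0.3510]  nu=[-5.0488]  x^+=[-1.3988, 0.4197, 2.1464]  P^+=[0.2323 -0.0192 0.0120; -0.0192 1.2369 0.6829; 0.0120 0.6829 1.6226]

P_post[2,0] = 0.0120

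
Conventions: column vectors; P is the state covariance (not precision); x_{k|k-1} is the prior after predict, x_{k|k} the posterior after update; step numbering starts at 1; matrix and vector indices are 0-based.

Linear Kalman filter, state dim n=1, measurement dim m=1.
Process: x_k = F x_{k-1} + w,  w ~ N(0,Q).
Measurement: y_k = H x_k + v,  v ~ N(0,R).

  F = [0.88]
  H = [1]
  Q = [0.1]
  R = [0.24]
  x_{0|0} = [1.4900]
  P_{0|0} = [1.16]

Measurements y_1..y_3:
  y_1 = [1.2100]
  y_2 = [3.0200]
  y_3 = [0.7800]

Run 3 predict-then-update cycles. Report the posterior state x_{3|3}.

step 1: x^-=[1.3112]  P^-=[0.9983]  S=[1.2383]  K=[0.8062]  nu=[-0.1012]  x^+=[1.2296]  P^+=[0.1935]
step 2: x^-=[1.0821]  P^-=[0.2498]  S=[0.4898]  K=[0.5100]  nu=[1.9379]  x^+=[2.0705]  P^+=[0.1224]
step 3: x^-=[1.8220]  P^-=[0.1948]  S=[0.4348]  K=[0.4480]  nu=[-1.0420]  x^+=[1.3552]  P^+=[0.1075]

x_post = [1.3552]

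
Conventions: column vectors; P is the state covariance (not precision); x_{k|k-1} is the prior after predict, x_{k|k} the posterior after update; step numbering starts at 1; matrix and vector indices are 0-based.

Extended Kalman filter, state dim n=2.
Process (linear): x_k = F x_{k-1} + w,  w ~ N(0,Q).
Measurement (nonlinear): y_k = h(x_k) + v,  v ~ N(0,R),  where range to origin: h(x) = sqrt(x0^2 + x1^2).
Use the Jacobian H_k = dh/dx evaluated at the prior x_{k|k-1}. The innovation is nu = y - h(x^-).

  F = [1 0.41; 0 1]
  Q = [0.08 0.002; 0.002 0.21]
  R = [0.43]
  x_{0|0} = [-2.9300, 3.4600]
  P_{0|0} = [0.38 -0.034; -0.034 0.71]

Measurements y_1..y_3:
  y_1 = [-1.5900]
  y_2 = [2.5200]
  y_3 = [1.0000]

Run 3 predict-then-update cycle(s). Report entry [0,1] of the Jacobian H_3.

H_jac[0,1] = -0.1783

step 1: x^-=[-1.5114, 3.4600]  P^-=[0.5515 0.2591; 0.2591 0.9200]  H_jac=[-0.4003 0.9164]  S=[1.1009]  K=[0.0152; 0.6716]  nu=[-5.3657]  x^+=[-1.5927, -0.1437]  P^+=[0.5512 0.2479; 0.2479 0.4234]
step 2: x^-=[-1.6516, -0.1437]  P^-=[0.9057 0.4235; 0.4235 0.6334]  H_jac=[-0.9962 -0.0867]  S=[1.4068]  K=[-0.6675; -0.3389]  nu=[0.8621]  x^+=[-2.2271, -0.4359]  P^+=[0.2789 0.1052; 0.1052 0.4718]
step 3: x^-=[-2.4058, -0.4359]  P^-=[0.5246 0.3007; 0.3007 0.6818]  H_jac=[-0.9840 -0.1783]  S=[1.0651]  K=[-0.5350; -0.3919]  nu=[-1.4450]  x^+=[-1.6328, 0.1304]  P^+=[0.2198 0.0774; 0.0774 0.5182]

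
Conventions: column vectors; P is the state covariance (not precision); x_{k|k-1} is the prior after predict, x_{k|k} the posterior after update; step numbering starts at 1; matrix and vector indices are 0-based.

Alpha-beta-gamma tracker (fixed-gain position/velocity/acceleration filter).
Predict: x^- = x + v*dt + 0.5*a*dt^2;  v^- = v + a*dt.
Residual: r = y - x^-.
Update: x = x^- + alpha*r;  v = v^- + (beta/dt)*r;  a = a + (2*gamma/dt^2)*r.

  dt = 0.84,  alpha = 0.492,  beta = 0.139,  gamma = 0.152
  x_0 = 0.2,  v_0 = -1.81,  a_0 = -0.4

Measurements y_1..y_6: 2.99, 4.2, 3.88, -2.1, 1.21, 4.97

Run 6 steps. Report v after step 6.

step 1: x_pred=-1.4615  r=4.4515  x^+=0.7286  v^+=-1.4094  a^+=1.5179
step 2: x_pred=0.0803  r=4.1197  x^+=2.1072  v^+=0.5474  a^+=3.2928
step 3: x_pred=3.7287  r=0.1513  x^+=3.8031  v^+=3.3384  a^+=3.3580
step 4: x_pred=7.7921  r=-9.8921  x^+=2.9252  v^+=4.5222  a^+=-0.9039
step 5: x_pred=6.4050  r=-5.1950  x^+=3.8490  v^+=2.9033  a^+=-3.1421
step 6: x_pred=5.1793  r=-0.2093  x^+=5.0763  v^+=0.2294  a^+=-3.2322

v_post = 0.2294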